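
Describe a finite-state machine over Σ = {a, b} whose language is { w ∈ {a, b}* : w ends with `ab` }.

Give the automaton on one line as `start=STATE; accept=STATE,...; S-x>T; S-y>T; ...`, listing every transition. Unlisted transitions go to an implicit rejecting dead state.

start=q0; accept=q2; q0-a>q1; q0-b>q0; q1-a>q1; q1-b>q2; q2-a>q1; q2-b>q0

Let each state record the length of the longest suffix of the input read so far that is also a prefix of `ab`. q1 means the last symbol is `a`; q2 means the last 2 symbols are `ab`. Accept only at q2, where the string currently ends in `ab`.
A 3-state machine:
        a   b  
>  q0   q1  q0 
   q1   q1  q2 
 * q2   q1  q0 
(> = start, * = accepting)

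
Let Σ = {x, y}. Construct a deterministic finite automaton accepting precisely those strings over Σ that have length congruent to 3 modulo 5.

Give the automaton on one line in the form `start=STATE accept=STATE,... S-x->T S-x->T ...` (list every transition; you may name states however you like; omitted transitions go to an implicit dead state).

start=q0 accept=q3 q0-x->q1 q0-y->q1 q1-x->q2 q1-y->q2 q2-x->q3 q2-y->q3 q3-x->q4 q3-y->q4 q4-x->q0 q4-y->q0

Only the length mod 5 matters, so use a 5-cycle: from any state, every input symbol moves to the next state, wrapping q4 back to q0. Mark q3 accepting.
A 5-state machine:
        x   y  
>  q0   q1  q1 
   q1   q2  q2 
   q2   q3  q3 
 * q3   q4  q4 
   q4   q0  q0 
(> = start, * = accepting)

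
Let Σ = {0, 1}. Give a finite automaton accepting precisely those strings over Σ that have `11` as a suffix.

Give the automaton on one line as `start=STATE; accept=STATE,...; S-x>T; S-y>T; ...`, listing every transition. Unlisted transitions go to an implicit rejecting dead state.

start=s0; accept=s2; s0-0>s0; s0-1>s1; s1-0>s0; s1-1>s2; s2-0>s0; s2-1>s2

Remember how much of `11` the current input suffix matches. State s0 means no match yet; s1 means the last symbol is `1`; s2 means the last 2 symbols are `11`. Only s2 accepts. On a mismatch, fall back to the longest proper suffix that is still a prefix of `11`.
        0   1  
>  s0   s0  s1 
   s1   s0  s2 
 * s2   s0  s2 
(> = start, * = accepting)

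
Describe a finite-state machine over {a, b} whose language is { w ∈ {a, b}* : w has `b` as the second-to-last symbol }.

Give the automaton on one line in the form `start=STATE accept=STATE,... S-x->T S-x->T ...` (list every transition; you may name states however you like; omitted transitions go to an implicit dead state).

Because acceptance depends on a position counted from the end, the machine has to buffer the most recent 2 symbols. Make each state the string of the last up-to-2 symbols read; on input `x` shift the window left and append `x`. Accept when the buffered window has length 2 and begins with `b`.
With 7 states:
        a   b  
>  S0   S1  S2 
   S1   S3  S4 
   S2   S5  S6 
   S3   S3  S4 
   S4   S5  S6 
 * S5   S3  S4 
 * S6   S5  S6 
(> = start, * = accepting)

start=S0 accept=S5,S6 S0-a->S1 S0-b->S2 S1-a->S3 S1-b->S4 S2-a->S5 S2-b->S6 S3-a->S3 S3-b->S4 S4-a->S5 S4-b->S6 S5-a->S3 S5-b->S4 S6-a->S5 S6-b->S6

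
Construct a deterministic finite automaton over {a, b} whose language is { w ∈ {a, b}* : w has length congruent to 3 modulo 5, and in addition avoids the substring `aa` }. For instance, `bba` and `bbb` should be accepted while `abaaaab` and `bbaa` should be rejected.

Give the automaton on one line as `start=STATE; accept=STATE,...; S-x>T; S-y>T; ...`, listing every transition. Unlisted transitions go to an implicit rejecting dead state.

Run two small machines in parallel and take their product. The first has 5 states tracking the input length modulo 5; the second has 3 states tracking partial matches of the forbidden pattern `aa`. A product state is a pair (one from each), accepting exactly when both do. Minimizing collapses redundant product states.
          a    b  
>  S0     S1   S2 
   S1     S3   S4 
   S2     S5   S4 
   S3     S3   S3 
   S4     S6   S7 
   S5     S3   S7 
 * S6     S3   S8 
 * S7     S9   S8 
   S8    S10   S0 
   S9     S3   S0 
   S10    S3   S2 
(> = start, * = accepting)

start=S0; accept=S6,S7; S0-a>S1; S0-b>S2; S1-a>S3; S1-b>S4; S2-a>S5; S2-b>S4; S3-a>S3; S3-b>S3; S4-a>S6; S4-b>S7; S5-a>S3; S5-b>S7; S6-a>S3; S6-b>S8; S7-a>S9; S7-b>S8; S8-a>S10; S8-b>S0; S9-a>S3; S9-b>S0; S10-a>S3; S10-b>S2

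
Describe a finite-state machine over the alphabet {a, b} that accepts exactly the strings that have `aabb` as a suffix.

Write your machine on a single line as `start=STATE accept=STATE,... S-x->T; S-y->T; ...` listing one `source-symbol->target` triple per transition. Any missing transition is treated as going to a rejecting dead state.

start=q0; accept=q4; q0-a->q1; q0-b->q0; q1-a->q2; q1-b->q0; q2-a->q2; q2-b->q3; q3-a->q1; q3-b->q4; q4-a->q1; q4-b->q0

Let each state record the length of the longest suffix of the input read so far that is also a prefix of `aabb`. q1 means the last symbol is `a`; q2 means the last 2 symbols are `aa`; q3 means the last 3 symbols are `aab`; q4 means the last 4 symbols are `aabb`. Accept only at q4, where the string currently ends in `aabb`.
With 5 states:
        a   b  
>  q0   q1  q0 
   q1   q2  q0 
   q2   q2  q3 
   q3   q1  q4 
 * q4   q1  q0 
(> = start, * = accepting)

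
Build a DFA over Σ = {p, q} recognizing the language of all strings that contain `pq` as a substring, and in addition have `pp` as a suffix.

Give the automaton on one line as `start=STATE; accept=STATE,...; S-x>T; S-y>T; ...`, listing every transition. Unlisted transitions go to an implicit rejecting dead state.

start=s0; accept=s4; s0-p>s1; s0-q>s0; s1-p>s1; s1-q>s2; s2-p>s3; s2-q>s2; s3-p>s4; s3-q>s2; s4-p>s4; s4-q>s2

Handle the two conditions separately and then intersect. One (3 states) tracks whether and how much of `pq` has been seen; the other (3 states) tracks how much of the suffix `pp` has currently been matched. Each combined state is a pair, one component from each; accept when both components accept. After merging equivalent states the machine shrinks.
5 states suffice.
        p   q  
>  s0   s1  s0 
   s1   s1  s2 
   s2   s3  s2 
   s3   s4  s2 
 * s4   s4  s2 
(> = start, * = accepting)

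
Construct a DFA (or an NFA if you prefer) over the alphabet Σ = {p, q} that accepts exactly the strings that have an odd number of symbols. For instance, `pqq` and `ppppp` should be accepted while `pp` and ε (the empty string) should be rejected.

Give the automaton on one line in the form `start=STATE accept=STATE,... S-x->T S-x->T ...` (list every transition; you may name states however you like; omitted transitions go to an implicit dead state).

Count input length modulo 2: every symbol advances one step around the cycle S0 → S1 → S0. Accept at S1.
A 2-state machine:
        p   q  
>  S0   S1  S1 
 * S1   S0  S0 
(> = start, * = accepting)

start=S0 accept=S1 S0-p->S1 S0-q->S1 S1-p->S0 S1-q->S0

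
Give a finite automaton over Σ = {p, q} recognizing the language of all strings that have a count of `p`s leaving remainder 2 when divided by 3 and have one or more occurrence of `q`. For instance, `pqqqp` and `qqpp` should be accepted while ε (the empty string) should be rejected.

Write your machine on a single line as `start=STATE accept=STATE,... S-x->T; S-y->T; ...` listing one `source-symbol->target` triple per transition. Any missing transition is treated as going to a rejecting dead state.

Run two small machines in parallel and take their product. The first has 3 states tracking the count of `p`s modulo 3; the second has 3 states tracking the count of `q`s, saturating at 2. A product state is a pair (one from each), accepting exactly when both do. Minimizing collapses redundant product states.
A 6-state machine:
       p  q 
>  A   B  C 
   B   D  E 
   C   E  C 
   D   A  F 
   E   F  E 
 * F   C  F 
(> = start, * = accepting)

start=A; accept=F; A-p->B; A-q->C; B-p->D; B-q->E; C-p->E; C-q->C; D-p->A; D-q->F; E-p->F; E-q->E; F-p->C; F-q->F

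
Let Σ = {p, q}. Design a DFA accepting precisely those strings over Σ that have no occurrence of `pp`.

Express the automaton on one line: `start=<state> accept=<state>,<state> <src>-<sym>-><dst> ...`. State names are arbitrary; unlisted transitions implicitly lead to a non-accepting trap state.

start=s0 accept=s0,s1 s0-p->s1 s0-q->s0 s1-p->s2 s1-q->s0 s2-p->s2 s2-q->s2

Track partial matches of the forbidden pattern `pp`. State s2 is a dead state reached once `pp` has occurred; every other state accepts. s0 means no part of `pp` is currently matched.
3 states suffice.
        p   q  
>* s0   s1  s0 
 * s1   s2  s0 
   s2   s2  s2 
(> = start, * = accepting)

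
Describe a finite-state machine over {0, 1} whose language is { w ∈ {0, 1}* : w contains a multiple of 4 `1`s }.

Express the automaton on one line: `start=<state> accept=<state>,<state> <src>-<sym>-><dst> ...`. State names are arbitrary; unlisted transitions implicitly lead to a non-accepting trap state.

The only thing that matters is how many `1`s have appeared, reduced mod 4. Use one state per residue: s0 for 0, …, s3 for 3. Reading `1` moves to the next residue; anything else stays put. s0 is accepting.
A 4-state machine:
        0   1  
>* s0   s0  s1 
   s1   s1  s2 
   s2   s2  s3 
   s3   s3  s0 
(> = start, * = accepting)

start=s0 accept=s0 s0-0->s0 s0-1->s1 s1-0->s1 s1-1->s2 s2-0->s2 s2-1->s3 s3-0->s3 s3-1->s0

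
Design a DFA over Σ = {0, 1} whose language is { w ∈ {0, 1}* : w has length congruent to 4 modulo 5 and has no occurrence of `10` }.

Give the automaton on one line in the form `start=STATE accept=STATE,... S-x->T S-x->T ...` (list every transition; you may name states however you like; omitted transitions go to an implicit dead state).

start=A accept=I,J A-0->B A-1->C B-0->D B-1->E C-0->F C-1->E D-0->G D-1->H E-0->F E-1->H F-0->F F-1->F G-0->I G-1->J H-0->F H-1->J I-0->A I-1->K J-0->F J-1->K K-0->F K-1->C

Run two small machines in parallel and take their product. One (5 states) tracks the input length modulo 5; the other (3 states) tracks partial matches of the forbidden pattern `10`. Each combined state is a pair, one component from each; accept when both components accept. Equivalent product states are then merged.
11 states suffice.
       0  1 
>  A   B  C 
   B   D  E 
   C   F  E 
   D   G  H 
   E   F  H 
   F   F  F 
   G   I  J 
   H   F  J 
 * I   A  K 
 * J   F  K 
   K   F  C 
(> = start, * = accepting)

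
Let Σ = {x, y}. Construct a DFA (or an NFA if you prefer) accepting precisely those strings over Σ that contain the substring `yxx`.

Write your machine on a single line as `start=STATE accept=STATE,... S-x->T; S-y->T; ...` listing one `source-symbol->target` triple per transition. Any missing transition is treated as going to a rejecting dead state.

start=q0; accept=q3; q0-x->q0; q0-y->q1; q1-x->q2; q1-y->q1; q2-x->q3; q2-y->q1; q3-x->q3; q3-y->q3

States q0..q2 record the length of the longest prefix of `yxx` that matches the current input suffix. Reaching q3 means `yxx` has been seen, and we stay there forever. Accept from q3.
4 states suffice.
        x   y  
>  q0   q0  q1 
   q1   q2  q1 
   q2   q3  q1 
 * q3   q3  q3 
(> = start, * = accepting)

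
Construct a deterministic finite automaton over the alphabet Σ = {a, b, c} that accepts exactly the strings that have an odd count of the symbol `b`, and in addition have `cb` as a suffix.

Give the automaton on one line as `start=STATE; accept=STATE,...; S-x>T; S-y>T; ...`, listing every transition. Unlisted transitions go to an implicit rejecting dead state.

start=s0; accept=s4; s0-a>s0; s0-b>s1; s0-c>s2; s1-a>s1; s1-b>s0; s1-c>s3; s2-a>s0; s2-b>s4; s2-c>s2; s3-a>s1; s3-b>s5; s3-c>s3; s4-a>s1; s4-b>s0; s4-c>s3; s5-a>s0; s5-b>s1; s5-c>s2

Build one automaton per condition and run them in lockstep. The first has 2 states tracking the count of `b`s modulo 2; the second has 3 states tracking how much of the suffix `cb` has currently been matched. A product state is a pair (one from each), accepting exactly when both do.
A 6-state machine:
        a   b   c  
>  s0   s0  s1  s2 
   s1   s1  s0  s3 
   s2   s0  s4  s2 
   s3   s1  s5  s3 
 * s4   s1  s0  s3 
   s5   s0  s1  s2 
(> = start, * = accepting)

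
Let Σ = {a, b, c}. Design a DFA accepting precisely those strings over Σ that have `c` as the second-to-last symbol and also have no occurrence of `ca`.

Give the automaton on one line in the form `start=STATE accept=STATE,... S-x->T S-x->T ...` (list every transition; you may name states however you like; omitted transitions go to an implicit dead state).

Build one automaton per condition and run them in lockstep. One (13 states) tracks the last 2 symbols read; the other (3 states) tracks partial matches of the forbidden pattern `ca`. Each combined state is a pair, one component from each; accept when both components accept. After merging equivalent states the machine shrinks.
With 5 states:
        a   b   c  
>  S0   S0  S0  S1 
   S1   S2  S3  S4 
   S2   S2  S2  S2 
 * S3   S0  S0  S1 
 * S4   S2  S3  S4 
(> = start, * = accepting)

start=S0 accept=S3,S4 S0-a->S0 S0-b->S0 S0-c->S1 S1-a->S2 S1-b->S3 S1-c->S4 S2-a->S2 S2-b->S2 S2-c->S2 S3-a->S0 S3-b->S0 S3-c->S1 S4-a->S2 S4-b->S3 S4-c->S4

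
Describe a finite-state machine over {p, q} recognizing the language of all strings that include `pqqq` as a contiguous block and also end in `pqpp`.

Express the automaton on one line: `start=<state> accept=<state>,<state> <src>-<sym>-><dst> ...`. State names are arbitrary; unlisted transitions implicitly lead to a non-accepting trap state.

start=A accept=I A-p->B A-q->A B-p->B B-q->C C-p->B C-q->D D-p->B D-q->E E-p->F E-q->E F-p->F F-q->G G-p->H G-q->E H-p->I H-q->G I-p->F I-q->G

Handle the two conditions separately and then intersect. One (5 states) tracks whether and how much of `pqqq` has been seen; the other (5 states) tracks how much of the suffix `pqpp` has currently been matched. Each combined state is a pair, one component from each; accept when both components accept. Equivalent product states are then merged.
9 states suffice.
       p  q 
>  A   B  A 
   B   B  C 
   C   B  D 
   D   B  E 
   E   F  E 
   F   F  G 
   G   H  E 
   H   I  G 
 * I   F  G 
(> = start, * = accepting)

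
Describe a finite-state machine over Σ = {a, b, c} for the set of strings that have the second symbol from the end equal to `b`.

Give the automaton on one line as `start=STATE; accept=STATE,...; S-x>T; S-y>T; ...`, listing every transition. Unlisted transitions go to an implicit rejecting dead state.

Because acceptance depends on a position counted from the end, the machine has to buffer the most recent 2 symbols. Make each state the string of the last up-to-2 symbols read; on input `x` shift the window left and append `x`. Accept when the buffered window has length 2 and begins with `b`.
A 13-state machine:
          a    b    c  
>  q0     q1   q2   q3 
   q1     q4   q5   q6 
   q2     q7   q8   q9 
   q3    q10  q11  q12 
   q4     q4   q5   q6 
   q5     q7   q8   q9 
   q6    q10  q11  q12 
 * q7     q4   q5   q6 
 * q8     q7   q8   q9 
 * q9    q10  q11  q12 
   q10    q4   q5   q6 
   q11    q7   q8   q9 
   q12   q10  q11  q12 
(> = start, * = accepting)

start=q0; accept=q7,q8,q9; q0-a>q1; q0-b>q2; q0-c>q3; q1-a>q4; q1-b>q5; q1-c>q6; q2-a>q7; q2-b>q8; q2-c>q9; q3-a>q10; q3-b>q11; q3-c>q12; q4-a>q4; q4-b>q5; q4-c>q6; q5-a>q7; q5-b>q8; q5-c>q9; q6-a>q10; q6-b>q11; q6-c>q12; q7-a>q4; q7-b>q5; q7-c>q6; q8-a>q7; q8-b>q8; q8-c>q9; q9-a>q10; q9-b>q11; q9-c>q12; q10-a>q4; q10-b>q5; q10-c>q6; q11-a>q7; q11-b>q8; q11-c>q9; q12-a>q10; q12-b>q11; q12-c>q12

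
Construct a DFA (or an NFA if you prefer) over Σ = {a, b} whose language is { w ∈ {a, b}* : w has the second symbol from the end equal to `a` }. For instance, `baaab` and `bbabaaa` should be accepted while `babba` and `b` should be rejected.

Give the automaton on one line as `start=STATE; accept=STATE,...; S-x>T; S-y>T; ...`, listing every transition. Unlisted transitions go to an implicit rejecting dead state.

start=s0; accept=s3,s4; s0-a>s1; s0-b>s2; s1-a>s3; s1-b>s4; s2-a>s5; s2-b>s6; s3-a>s3; s3-b>s4; s4-a>s5; s4-b>s6; s5-a>s3; s5-b>s4; s6-a>s5; s6-b>s6

A DFA must remember the last 2 symbols (since which symbol is second-to-last isn't known until the input ends). Use one state per possible window of the last ≤2 symbols; accept from those whose window starts with `a`.
7 states suffice.
        a   b  
>  s0   s1  s2 
   s1   s3  s4 
   s2   s5  s6 
 * s3   s3  s4 
 * s4   s5  s6 
   s5   s3  s4 
   s6   s5  s6 
(> = start, * = accepting)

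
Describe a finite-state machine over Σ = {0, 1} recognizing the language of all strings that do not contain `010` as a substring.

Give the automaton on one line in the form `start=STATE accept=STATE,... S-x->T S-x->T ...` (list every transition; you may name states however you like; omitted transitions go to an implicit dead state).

start=q0 accept=q0,q1,q2 q0-0->q1 q0-1->q0 q1-0->q1 q1-1->q2 q2-0->q3 q2-1->q0 q3-0->q3 q3-1->q3

This is the complement of 'contains `010`'. Use the same substring-matching states — q0 through q3 holding how much of `010` has just been matched — but flip the accepting set: everything except the trap q3 accepts.
A 4-state machine:
        0   1  
>* q0   q1  q0 
 * q1   q1  q2 
 * q2   q3  q0 
   q3   q3  q3 
(> = start, * = accepting)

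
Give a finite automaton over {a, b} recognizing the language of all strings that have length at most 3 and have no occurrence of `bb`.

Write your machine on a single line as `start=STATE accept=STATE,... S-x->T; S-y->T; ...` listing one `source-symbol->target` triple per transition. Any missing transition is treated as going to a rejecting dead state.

start=q0; accept=q0,q1,q2,q3,q4,q6; q0-a->q1; q0-b->q2; q1-a->q3; q1-b->q4; q2-a->q3; q2-b->q5; q3-a->q6; q3-b->q6; q4-a->q6; q4-b->q5; q5-a->q5; q5-b->q5; q6-a->q5; q6-b->q5

Build one automaton per condition and run them in lockstep. The first has 5 states tracking the input length, saturating at 4; the second has 3 states tracking partial matches of the forbidden pattern `bb`. A product state is a pair (one from each), accepting exactly when both do. Minimizing collapses redundant product states.
With 7 states:
        a   b  
>* q0   q1  q2 
 * q1   q3  q4 
 * q2   q3  q5 
 * q3   q6  q6 
 * q4   q6  q5 
   q5   q5  q5 
 * q6   q5  q5 
(> = start, * = accepting)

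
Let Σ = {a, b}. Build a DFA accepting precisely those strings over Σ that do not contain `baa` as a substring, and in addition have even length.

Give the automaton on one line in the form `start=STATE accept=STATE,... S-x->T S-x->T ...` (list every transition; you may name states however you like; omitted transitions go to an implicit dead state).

start=S0 accept=S0,S3,S4 S0-a->S1 S0-b->S2 S1-a->S0 S1-b->S3 S2-a->S4 S2-b->S3 S3-a->S5 S3-b->S2 S4-a->S6 S4-b->S2 S5-a->S7 S5-b->S3 S6-a->S7 S6-b->S7 S7-a->S6 S7-b->S6

Handle the two conditions separately and then intersect. One (4 states) tracks partial matches of the forbidden pattern `baa`; the other (2 states) tracks the input length modulo 2. Each combined state is a pair, one component from each; accept when both components accept.
8 states suffice.
        a   b  
>* S0   S1  S2 
   S1   S0  S3 
   S2   S4  S3 
 * S3   S5  S2 
 * S4   S6  S2 
   S5   S7  S3 
   S6   S7  S7 
   S7   S6  S6 
(> = start, * = accepting)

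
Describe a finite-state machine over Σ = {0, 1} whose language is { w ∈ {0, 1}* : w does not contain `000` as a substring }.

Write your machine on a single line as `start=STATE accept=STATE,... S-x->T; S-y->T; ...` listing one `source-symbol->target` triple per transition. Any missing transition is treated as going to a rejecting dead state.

start=S0; accept=S0,S1,S2; S0-0->S1; S0-1->S0; S1-0->S2; S1-1->S0; S2-0->S3; S2-1->S0; S3-0->S3; S3-1->S3

Track partial matches of the forbidden pattern `000`. State S3 is a dead state reached once `000` has occurred; every other state accepts. S0 means no part of `000` is currently matched.
A 4-state machine:
        0   1  
>* S0   S1  S0 
 * S1   S2  S0 
 * S2   S3  S0 
   S3   S3  S3 
(> = start, * = accepting)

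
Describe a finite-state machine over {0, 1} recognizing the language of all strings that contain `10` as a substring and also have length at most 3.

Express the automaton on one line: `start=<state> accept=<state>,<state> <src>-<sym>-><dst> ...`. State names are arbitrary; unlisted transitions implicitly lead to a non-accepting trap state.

start=S0 accept=S5,S8 S0-0->S1 S0-1->S2 S1-0->S3 S1-1->S4 S2-0->S5 S2-1->S4 S3-0->S6 S3-1->S7 S4-0->S8 S4-1->S7 S5-0->S8 S5-1->S8 S6-0->S9 S6-1->S10 S7-0->S11 S7-1->S10 S8-0->S11 S8-1->S11 S9-0->S9 S9-1->S10 S10-0->S11 S10-1->S10 S11-0->S11 S11-1->S11

Build one automaton per condition and run them in lockstep. One (3 states) tracks whether and how much of `10` has been seen; the other (5 states) tracks the input length, saturating at 4. Each combined state is a pair, one component from each; accept when both components accept.
12 states suffice.
          0    1  
>  S0     S1   S2 
   S1     S3   S4 
   S2     S5   S4 
   S3     S6   S7 
   S4     S8   S7 
 * S5     S8   S8 
   S6     S9  S10 
   S7    S11  S10 
 * S8    S11  S11 
   S9     S9  S10 
   S10   S11  S10 
   S11   S11  S11 
(> = start, * = accepting)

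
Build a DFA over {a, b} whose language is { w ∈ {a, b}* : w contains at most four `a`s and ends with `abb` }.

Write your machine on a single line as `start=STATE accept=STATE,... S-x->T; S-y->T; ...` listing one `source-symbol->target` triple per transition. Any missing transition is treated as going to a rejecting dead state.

Handle the two conditions separately and then intersect. One (6 states) tracks the count of `a`s, saturating at 5; the other (4 states) tracks how much of the suffix `abb` has currently been matched. Each combined state is a pair, one component from each; accept when both components accept. Equivalent product states are then merged.
With 17 states:
          a    b  
>  q0     q1   q0 
   q1     q2   q3 
   q2     q4   q5 
   q3     q2   q6 
   q4     q7   q8 
   q5     q4   q9 
 * q6     q2  q10 
   q7    q11  q12 
   q8     q7  q13 
 * q9     q4  q14 
   q10    q2  q10 
   q11   q11  q11 
   q12   q11  q15 
 * q13    q7  q16 
   q14    q4  q14 
 * q15   q11  q11 
   q16    q7  q16 
(> = start, * = accepting)

start=q0; accept=q6,q9,q13,q15; q0-a->q1; q0-b->q0; q1-a->q2; q1-b->q3; q2-a->q4; q2-b->q5; q3-a->q2; q3-b->q6; q4-a->q7; q4-b->q8; q5-a->q4; q5-b->q9; q6-a->q2; q6-b->q10; q7-a->q11; q7-b->q12; q8-a->q7; q8-b->q13; q9-a->q4; q9-b->q14; q10-a->q2; q10-b->q10; q11-a->q11; q11-b->q11; q12-a->q11; q12-b->q15; q13-a->q7; q13-b->q16; q14-a->q4; q14-b->q14; q15-a->q11; q15-b->q11; q16-a->q7; q16-b->q16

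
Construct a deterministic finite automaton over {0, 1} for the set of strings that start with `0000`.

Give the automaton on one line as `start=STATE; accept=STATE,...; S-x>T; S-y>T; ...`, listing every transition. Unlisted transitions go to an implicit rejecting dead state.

Check the first 4 symbols one by one: A through D record how many have matched `0000` so far; any wrong symbol goes to the dead state F. After all 4 match we enter the accepting sink E.
A 6-state machine:
       0  1 
>  A   B  F 
   B   C  F 
   C   D  F 
   D   E  F 
 * E   E  E 
   F   F  F 
(> = start, * = accepting)

start=A; accept=E; A-0>B; A-1>F; B-0>C; B-1>F; C-0>D; C-1>F; D-0>E; D-1>F; E-0>E; E-1>E; F-0>F; F-1>F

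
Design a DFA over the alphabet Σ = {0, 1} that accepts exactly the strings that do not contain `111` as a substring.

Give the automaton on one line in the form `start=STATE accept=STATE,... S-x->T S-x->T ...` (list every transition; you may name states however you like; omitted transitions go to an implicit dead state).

start=S0 accept=S0,S1,S2 S0-0->S0 S0-1->S1 S1-0->S0 S1-1->S2 S2-0->S0 S2-1->S3 S3-0->S3 S3-1->S3

This is the complement of 'contains `111`'. Use the same substring-matching states — S0 through S3 holding how much of `111` has just been matched — but flip the accepting set: everything except the trap S3 accepts.
A 4-state machine:
        0   1  
>* S0   S0  S1 
 * S1   S0  S2 
 * S2   S0  S3 
   S3   S3  S3 
(> = start, * = accepting)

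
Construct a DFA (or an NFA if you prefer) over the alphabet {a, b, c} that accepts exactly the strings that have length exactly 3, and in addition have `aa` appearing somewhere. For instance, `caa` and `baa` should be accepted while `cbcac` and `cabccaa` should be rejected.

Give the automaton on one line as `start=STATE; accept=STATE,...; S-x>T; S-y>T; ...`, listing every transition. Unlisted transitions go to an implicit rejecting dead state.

Build one automaton per condition and run them in lockstep. The first has 5 states tracking the input length, saturating at 4; the second has 3 states tracking whether and how much of `aa` has been seen. A product state is a pair (one from each), accepting exactly when both do.
12 states suffice.
          a    b    c  
>  S0     S1   S2   S2 
   S1     S3   S4   S4 
   S2     S5   S4   S4 
   S3     S6   S6   S6 
   S4     S7   S8   S8 
   S5     S6   S8   S8 
 * S6     S9   S9   S9 
   S7     S9  S10  S10 
   S8    S11  S10  S10 
   S9     S9   S9   S9 
   S10   S11  S10  S10 
   S11    S9  S10  S10 
(> = start, * = accepting)

start=S0; accept=S6; S0-a>S1; S0-b>S2; S0-c>S2; S1-a>S3; S1-b>S4; S1-c>S4; S2-a>S5; S2-b>S4; S2-c>S4; S3-a>S6; S3-b>S6; S3-c>S6; S4-a>S7; S4-b>S8; S4-c>S8; S5-a>S6; S5-b>S8; S5-c>S8; S6-a>S9; S6-b>S9; S6-c>S9; S7-a>S9; S7-b>S10; S7-c>S10; S8-a>S11; S8-b>S10; S8-c>S10; S9-a>S9; S9-b>S9; S9-c>S9; S10-a>S11; S10-b>S10; S10-c>S10; S11-a>S9; S11-b>S10; S11-c>S10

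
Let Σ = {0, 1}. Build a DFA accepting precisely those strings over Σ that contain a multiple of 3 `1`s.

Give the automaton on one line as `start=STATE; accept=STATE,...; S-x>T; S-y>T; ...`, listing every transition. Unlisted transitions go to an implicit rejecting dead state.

start=A; accept=A; A-0>A; A-1>B; B-0>B; B-1>C; C-0>C; C-1>A

The only thing that matters is how many `1`s have appeared, reduced mod 3. Use one state per residue: A for 0, …, C for 2. Reading `1` moves to the next residue; anything else stays put. A is accepting.
       0  1 
>* A   A  B 
   B   B  C 
   C   C  A 
(> = start, * = accepting)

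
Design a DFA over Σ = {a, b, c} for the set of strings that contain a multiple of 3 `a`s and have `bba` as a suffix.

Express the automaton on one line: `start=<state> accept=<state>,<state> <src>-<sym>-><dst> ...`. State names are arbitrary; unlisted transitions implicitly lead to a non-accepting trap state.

start=S0 accept=S11 S0-a->S1 S0-b->S2 S0-c->S0 S1-a->S3 S1-b->S4 S1-c->S1 S2-a->S1 S2-b->S5 S2-c->S0 S3-a->S0 S3-b->S6 S3-c->S3 S4-a->S3 S4-b->S7 S4-c->S1 S5-a->S8 S5-b->S5 S5-c->S0 S6-a->S0 S6-b->S9 S6-c->S3 S7-a->S10 S7-b->S7 S7-c->S1 S8-a->S3 S8-b->S4 S8-c->S1 S9-a->S11 S9-b->S9 S9-c->S3 S10-a->S0 S10-b->S6 S10-c->S3 S11-a->S1 S11-b->S2 S11-c->S0

Build one automaton per condition and run them in lockstep. One (3 states) tracks the count of `a`s modulo 3; the other (4 states) tracks how much of the suffix `bba` has currently been matched. Each combined state is a pair, one component from each; accept when both components accept.
          a    b    c  
>  S0     S1   S2   S0 
   S1     S3   S4   S1 
   S2     S1   S5   S0 
   S3     S0   S6   S3 
   S4     S3   S7   S1 
   S5     S8   S5   S0 
   S6     S0   S9   S3 
   S7    S10   S7   S1 
   S8     S3   S4   S1 
   S9    S11   S9   S3 
   S10    S0   S6   S3 
 * S11    S1   S2   S0 
(> = start, * = accepting)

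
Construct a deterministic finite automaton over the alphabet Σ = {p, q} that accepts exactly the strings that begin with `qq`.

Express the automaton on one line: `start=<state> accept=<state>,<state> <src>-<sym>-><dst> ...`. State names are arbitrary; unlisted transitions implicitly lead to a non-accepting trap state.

Check the first 2 symbols one by one: s0 through s1 record how many have matched `qq` so far; any wrong symbol goes to the dead state s3. After all 2 match we enter the accepting sink s2.
With 4 states:
        p   q  
>  s0   s3  s1 
   s1   s3  s2 
 * s2   s2  s2 
   s3   s3  s3 
(> = start, * = accepting)

start=s0 accept=s2 s0-p->s3 s0-q->s1 s1-p->s3 s1-q->s2 s2-p->s2 s2-q->s2 s3-p->s3 s3-q->s3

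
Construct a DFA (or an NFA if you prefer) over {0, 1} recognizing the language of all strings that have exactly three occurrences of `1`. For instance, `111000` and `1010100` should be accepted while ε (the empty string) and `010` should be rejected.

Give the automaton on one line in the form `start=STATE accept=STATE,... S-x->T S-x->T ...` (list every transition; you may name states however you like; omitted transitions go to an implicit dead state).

start=q0 accept=q3 q0-0->q0 q0-1->q1 q1-0->q1 q1-1->q2 q2-0->q2 q2-1->q3 q3-0->q3 q3-1->q4 q4-0->q4 q4-1->q4

Count `1`s, saturating at 4: states q0 through q3 mean 0 through 3 `1`s seen; q4 means more than 3. Each `1` increments (capped at q4); other symbols loop. Accept from {q3}.
5 states suffice.
        0   1  
>  q0   q0  q1 
   q1   q1  q2 
   q2   q2  q3 
 * q3   q3  q4 
   q4   q4  q4 
(> = start, * = accepting)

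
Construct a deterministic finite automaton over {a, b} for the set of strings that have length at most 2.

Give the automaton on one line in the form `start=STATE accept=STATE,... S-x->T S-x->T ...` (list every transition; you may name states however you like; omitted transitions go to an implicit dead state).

start=q0 accept=q0,q1,q2 q0-a->q1 q0-b->q1 q1-a->q2 q1-b->q2 q2-a->q3 q2-b->q3 q3-a->q3 q3-b->q3

We only need to distinguish lengths 0, 1, …, 2, and '>2'. Chain q0 → q1 → q2 → q3 on every symbol, with q3 looping. Accepting states: {q0, q1, q2}.
4 states suffice.
        a   b  
>* q0   q1  q1 
 * q1   q2  q2 
 * q2   q3  q3 
   q3   q3  q3 
(> = start, * = accepting)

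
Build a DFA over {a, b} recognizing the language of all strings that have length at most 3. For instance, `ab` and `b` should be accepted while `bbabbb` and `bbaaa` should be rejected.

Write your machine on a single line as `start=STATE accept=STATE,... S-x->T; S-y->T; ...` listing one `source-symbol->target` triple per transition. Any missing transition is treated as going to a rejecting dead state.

Count input length up to 4: every symbol moves from s0 toward s4, which means 'more than 3' and absorbs. Accept from {s0, s1, s2, s3}.
        a   b  
>* s0   s1  s1 
 * s1   s2  s2 
 * s2   s3  s3 
 * s3   s4  s4 
   s4   s4  s4 
(> = start, * = accepting)

start=s0; accept=s0,s1,s2,s3; s0-a->s1; s0-b->s1; s1-a->s2; s1-b->s2; s2-a->s3; s2-b->s3; s3-a->s4; s3-b->s4; s4-a->s4; s4-b->s4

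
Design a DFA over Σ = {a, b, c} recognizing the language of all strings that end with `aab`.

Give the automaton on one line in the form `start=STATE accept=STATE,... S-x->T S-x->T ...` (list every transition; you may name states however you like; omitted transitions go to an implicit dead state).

Let each state record the length of the longest suffix of the input read so far that is also a prefix of `aab`. q1 means the last symbol is `a`; q2 means the last 2 symbols are `aa`; q3 means the last 3 symbols are `aab`. Accept only at q3, where the string currently ends in `aab`.
4 states suffice.
        a   b   c  
>  q0   q1  q0  q0 
   q1   q2  q0  q0 
   q2   q2  q3  q0 
 * q3   q1  q0  q0 
(> = start, * = accepting)

start=q0 accept=q3 q0-a->q1 q0-b->q0 q0-c->q0 q1-a->q2 q1-b->q0 q1-c->q0 q2-a->q2 q2-b->q3 q2-c->q0 q3-a->q1 q3-b->q0 q3-c->q0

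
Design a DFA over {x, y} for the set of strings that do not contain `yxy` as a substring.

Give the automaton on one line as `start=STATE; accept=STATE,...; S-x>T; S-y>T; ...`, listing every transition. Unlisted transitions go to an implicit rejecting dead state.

Track partial matches of the forbidden pattern `yxy`. State S3 is a dead state reached once `yxy` has occurred; every other state accepts. S0 means no part of `yxy` is currently matched.
        x   y  
>* S0   S0  S1 
 * S1   S2  S1 
 * S2   S0  S3 
   S3   S3  S3 
(> = start, * = accepting)

start=S0; accept=S0,S1,S2; S0-x>S0; S0-y>S1; S1-x>S2; S1-y>S1; S2-x>S0; S2-y>S3; S3-x>S3; S3-y>S3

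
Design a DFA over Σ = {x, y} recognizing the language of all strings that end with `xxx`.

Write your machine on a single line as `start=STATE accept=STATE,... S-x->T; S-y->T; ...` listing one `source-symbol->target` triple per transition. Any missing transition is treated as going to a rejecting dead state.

Let each state record the length of the longest suffix of the input read so far that is also a prefix of `xxx`. q1 means the last symbol is `x`; q2 means the last 2 symbols are `xx`; q3 means the last 3 symbols are `xxx`. Accept only at q3, where the string currently ends in `xxx`.
        x   y  
>  q0   q1  q0 
   q1   q2  q0 
   q2   q3  q0 
 * q3   q3  q0 
(> = start, * = accepting)

start=q0; accept=q3; q0-x->q1; q0-y->q0; q1-x->q2; q1-y->q0; q2-x->q3; q2-y->q0; q3-x->q3; q3-y->q0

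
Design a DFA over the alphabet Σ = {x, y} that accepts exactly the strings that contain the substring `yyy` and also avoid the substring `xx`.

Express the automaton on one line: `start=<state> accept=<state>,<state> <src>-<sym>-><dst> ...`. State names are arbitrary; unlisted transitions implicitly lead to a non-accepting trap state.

Handle the two conditions separately and then intersect. One (4 states) tracks whether and how much of `yyy` has been seen; the other (3 states) tracks partial matches of the forbidden pattern `xx`. Each combined state is a pair, one component from each; accept when both components accept. Equivalent product states are then merged.
With 7 states:
        x   y  
>  S0   S1  S2 
   S1   S3  S2 
   S2   S1  S4 
   S3   S3  S3 
   S4   S1  S5 
 * S5   S6  S5 
 * S6   S3  S5 
(> = start, * = accepting)

start=S0 accept=S5,S6 S0-x->S1 S0-y->S2 S1-x->S3 S1-y->S2 S2-x->S1 S2-y->S4 S3-x->S3 S3-y->S3 S4-x->S1 S4-y->S5 S5-x->S6 S5-y->S5 S6-x->S3 S6-y->S5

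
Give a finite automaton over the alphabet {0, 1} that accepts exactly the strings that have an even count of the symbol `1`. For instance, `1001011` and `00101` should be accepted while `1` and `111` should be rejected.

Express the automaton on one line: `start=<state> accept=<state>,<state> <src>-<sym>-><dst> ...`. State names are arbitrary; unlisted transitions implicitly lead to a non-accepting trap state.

The only thing that matters is how many `1`s have appeared, reduced mod 2. Use one state per residue: q0 for 0, …, q1 for 1. Reading `1` moves to the next residue; anything else stays put. q0 is accepting.
        0   1  
>* q0   q0  q1 
   q1   q1  q0 
(> = start, * = accepting)

start=q0 accept=q0 q0-0->q0 q0-1->q1 q1-0->q1 q1-1->q0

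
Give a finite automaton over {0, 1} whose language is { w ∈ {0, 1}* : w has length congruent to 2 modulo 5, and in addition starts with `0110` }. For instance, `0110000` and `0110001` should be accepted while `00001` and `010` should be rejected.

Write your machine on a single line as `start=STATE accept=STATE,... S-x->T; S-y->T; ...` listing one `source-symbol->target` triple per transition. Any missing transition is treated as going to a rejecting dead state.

Build one automaton per condition and run them in lockstep. One (5 states) tracks the input length modulo 5; the other (6 states) tracks whether the input so far still matches the prefix `0110`. Each combined state is a pair, one component from each; accept when both components accept.
          0    1  
>  S0     S1   S2 
   S1     S3   S4 
   S2     S3   S3 
   S3     S5   S5 
   S4     S5   S6 
   S5     S7   S7 
   S6     S8   S7 
   S7     S9   S9 
   S8    S10  S10 
   S9     S2   S2 
   S10   S11  S11 
   S11   S12  S12 
 * S12   S13  S13 
   S13    S8   S8 
(> = start, * = accepting)

start=S0; accept=S12; S0-0->S1; S0-1->S2; S1-0->S3; S1-1->S4; S2-0->S3; S2-1->S3; S3-0->S5; S3-1->S5; S4-0->S5; S4-1->S6; S5-0->S7; S5-1->S7; S6-0->S8; S6-1->S7; S7-0->S9; S7-1->S9; S8-0->S10; S8-1->S10; S9-0->S2; S9-1->S2; S10-0->S11; S10-1->S11; S11-0->S12; S11-1->S12; S12-0->S13; S12-1->S13; S13-0->S8; S13-1->S8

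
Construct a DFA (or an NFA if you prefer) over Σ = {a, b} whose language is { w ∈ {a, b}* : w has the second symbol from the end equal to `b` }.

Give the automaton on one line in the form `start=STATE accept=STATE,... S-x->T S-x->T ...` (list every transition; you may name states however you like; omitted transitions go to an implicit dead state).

A DFA must remember the last 2 symbols (since which symbol is second-to-last isn't known until the input ends). Use one state per possible window of the last ≤2 symbols; accept from those whose window starts with `b`.
A 7-state machine:
        a   b  
>  S0   S1  S2 
   S1   S3  S4 
   S2   S5  S6 
   S3   S3  S4 
   S4   S5  S6 
 * S5   S3  S4 
 * S6   S5  S6 
(> = start, * = accepting)

start=S0 accept=S5,S6 S0-a->S1 S0-b->S2 S1-a->S3 S1-b->S4 S2-a->S5 S2-b->S6 S3-a->S3 S3-b->S4 S4-a->S5 S4-b->S6 S5-a->S3 S5-b->S4 S6-a->S5 S6-b->S6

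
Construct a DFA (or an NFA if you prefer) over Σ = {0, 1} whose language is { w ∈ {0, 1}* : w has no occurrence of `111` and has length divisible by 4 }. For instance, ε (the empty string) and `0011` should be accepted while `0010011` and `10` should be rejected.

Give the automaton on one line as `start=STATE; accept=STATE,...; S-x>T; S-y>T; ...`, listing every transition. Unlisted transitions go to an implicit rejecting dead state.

start=q0; accept=q0,q10,q11; q0-0>q1; q0-1>q2; q1-0>q3; q1-1>q4; q2-0>q3; q2-1>q5; q3-0>q6; q3-1>q7; q4-0>q6; q4-1>q8; q5-0>q6; q5-1>q9; q6-0>q0; q6-1>q10; q7-0>q0; q7-1>q11; q8-0>q0; q8-1>q12; q9-0>q12; q9-1>q12; q10-0>q1; q10-1>q13; q11-0>q1; q11-1>q14; q12-0>q14; q12-1>q14; q13-0>q3; q13-1>q15; q14-0>q15; q14-1>q15; q15-0>q9; q15-1>q9

Run two small machines in parallel and take their product. One (4 states) tracks partial matches of the forbidden pattern `111`; the other (4 states) tracks the input length modulo 4. Each combined state is a pair, one component from each; accept when both components accept.
A 16-state machine:
          0    1  
>* q0     q1   q2 
   q1     q3   q4 
   q2     q3   q5 
   q3     q6   q7 
   q4     q6   q8 
   q5     q6   q9 
   q6     q0  q10 
   q7     q0  q11 
   q8     q0  q12 
   q9    q12  q12 
 * q10    q1  q13 
 * q11    q1  q14 
   q12   q14  q14 
   q13    q3  q15 
   q14   q15  q15 
   q15    q9   q9 
(> = start, * = accepting)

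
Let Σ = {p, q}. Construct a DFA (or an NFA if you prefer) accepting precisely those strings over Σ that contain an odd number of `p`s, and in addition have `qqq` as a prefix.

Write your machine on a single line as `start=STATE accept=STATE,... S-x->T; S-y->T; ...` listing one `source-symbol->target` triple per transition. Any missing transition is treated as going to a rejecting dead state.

Run two small machines in parallel and take their product. One (2 states) tracks the count of `p`s modulo 2; the other (5 states) tracks whether the input so far still matches the prefix `qqq`. Each combined state is a pair, one component from each; accept when both components accept. Equivalent product states are then merged.
With 6 states:
       p  q 
>  A   B  C 
   B   B  B 
   C   B  D 
   D   B  E 
   E   F  E 
 * F   E  F 
(> = start, * = accepting)

start=A; accept=F; A-p->B; A-q->C; B-p->B; B-q->B; C-p->B; C-q->D; D-p->B; D-q->E; E-p->F; E-q->E; F-p->E; F-q->F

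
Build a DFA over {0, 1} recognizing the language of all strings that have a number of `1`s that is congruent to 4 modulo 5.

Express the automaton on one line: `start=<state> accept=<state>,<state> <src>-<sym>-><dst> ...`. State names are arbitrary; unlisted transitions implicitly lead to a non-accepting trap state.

The only thing that matters is how many `1`s have appeared, reduced mod 5. Use one state per residue: q0 for 0, …, q4 for 4. Reading `1` moves to the next residue; anything else stays put. q4 is accepting.
        0   1  
>  q0   q0  q1 
   q1   q1  q2 
   q2   q2  q3 
   q3   q3  q4 
 * q4   q4  q0 
(> = start, * = accepting)

start=q0 accept=q4 q0-0->q0 q0-1->q1 q1-0->q1 q1-1->q2 q2-0->q2 q2-1->q3 q3-0->q3 q3-1->q4 q4-0->q4 q4-1->q0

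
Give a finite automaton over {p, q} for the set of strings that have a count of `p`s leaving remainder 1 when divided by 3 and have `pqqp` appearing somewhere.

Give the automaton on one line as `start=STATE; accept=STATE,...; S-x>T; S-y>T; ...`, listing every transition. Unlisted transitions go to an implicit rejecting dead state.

start=A; accept=O; A-p>B; A-q>A; B-p>C; B-q>D; C-p>E; C-q>F; D-p>C; D-q>G; E-p>B; E-q>H; F-p>E; F-q>I; G-p>J; G-q>K; H-p>B; H-q>L; I-p>M; I-q>N; J-p>M; J-q>J; K-p>C; K-q>K; L-p>O; L-q>A; M-p>O; M-q>M; N-p>E; N-q>N; O-p>J; O-q>O

Run two small machines in parallel and take their product. One (3 states) tracks the count of `p`s modulo 3; the other (5 states) tracks whether and how much of `pqqp` has been seen. Each combined state is a pair, one component from each; accept when both components accept.
With 15 states:
       p  q 
>  A   B  A 
   B   C  D 
   C   E  F 
   D   C  G 
   E   B  H 
   F   E  I 
   G   J  K 
   H   B  L 
   I   M  N 
   J   M  J 
   K   C  K 
   L   O  A 
   M   O  M 
   N   E  N 
 * O   J  O 
(> = start, * = accepting)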